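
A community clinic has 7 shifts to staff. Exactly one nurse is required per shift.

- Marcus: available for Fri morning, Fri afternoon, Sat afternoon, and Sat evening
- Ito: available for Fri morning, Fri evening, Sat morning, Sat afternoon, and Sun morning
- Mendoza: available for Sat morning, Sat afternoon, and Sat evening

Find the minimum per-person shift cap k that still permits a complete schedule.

With 3 nurses and 7 worker-slots to fill, someone must work at least ⌈7/3⌉ = 3 shifts, so k ≥ 3.
k = 3 works: Fri morning→Marcus, Fri afternoon→Marcus, Fri evening→Ito, Sat morning→Ito, Sat afternoon→Mendoza, Sat evening→Marcus, Sun morning→Ito.
Loads: Marcus 3, Ito 3, Mendoza 1 — all ≤ 3.

3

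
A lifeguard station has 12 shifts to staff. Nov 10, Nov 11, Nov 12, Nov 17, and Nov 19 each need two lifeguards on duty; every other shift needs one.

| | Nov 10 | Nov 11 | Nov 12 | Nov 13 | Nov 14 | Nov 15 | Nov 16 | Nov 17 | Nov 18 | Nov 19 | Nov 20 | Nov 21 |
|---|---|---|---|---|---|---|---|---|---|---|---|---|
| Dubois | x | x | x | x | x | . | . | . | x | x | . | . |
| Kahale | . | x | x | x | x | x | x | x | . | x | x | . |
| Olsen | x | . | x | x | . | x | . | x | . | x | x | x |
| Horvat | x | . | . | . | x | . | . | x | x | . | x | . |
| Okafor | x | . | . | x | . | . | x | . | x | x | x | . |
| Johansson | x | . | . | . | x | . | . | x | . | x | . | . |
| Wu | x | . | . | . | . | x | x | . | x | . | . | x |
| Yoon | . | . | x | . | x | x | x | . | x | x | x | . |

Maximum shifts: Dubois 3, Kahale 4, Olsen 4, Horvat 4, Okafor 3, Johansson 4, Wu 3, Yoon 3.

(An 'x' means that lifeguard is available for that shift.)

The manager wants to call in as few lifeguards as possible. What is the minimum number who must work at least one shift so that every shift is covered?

5

17 slots to fill and no one can take more than 4, so at least ⌈17/4⌉ = 5 lifeguards are needed.
Dubois, Kahale, Olsen, Horvat, and Okafor alone can cover everything: Nov 10→Horvat+Okafor, Nov 11→Dubois+Kahale, Nov 12→Dubois+Kahale, Nov 13→Olsen, Nov 14→Dubois, Nov 15→Kahale, Nov 16→Kahale, Nov 17→Olsen+Horvat, Nov 18→Horvat, Nov 19→Olsen+Okafor, Nov 20→Horvat, Nov 21→Olsen.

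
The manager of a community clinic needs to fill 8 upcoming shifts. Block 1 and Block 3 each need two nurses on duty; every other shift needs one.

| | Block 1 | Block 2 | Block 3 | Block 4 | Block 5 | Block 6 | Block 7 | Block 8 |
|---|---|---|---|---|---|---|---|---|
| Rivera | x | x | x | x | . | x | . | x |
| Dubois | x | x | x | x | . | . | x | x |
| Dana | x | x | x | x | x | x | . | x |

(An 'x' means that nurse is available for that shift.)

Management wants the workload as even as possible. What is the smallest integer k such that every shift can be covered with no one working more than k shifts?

With 3 nurses and 10 worker-slots to fill, someone must work at least ⌈10/3⌉ = 4 shifts, so k ≥ 4.
k = 4 works: Block 1→Rivera+Dubois, Block 2→Rivera, Block 3→Rivera+Dubois, Block 4→Dubois, Block 5→Dana, Block 6→Rivera, Block 7→Dubois, Block 8→Dana.
Loads: Rivera 4, Dubois 4, Dana 2 — all ≤ 4.

4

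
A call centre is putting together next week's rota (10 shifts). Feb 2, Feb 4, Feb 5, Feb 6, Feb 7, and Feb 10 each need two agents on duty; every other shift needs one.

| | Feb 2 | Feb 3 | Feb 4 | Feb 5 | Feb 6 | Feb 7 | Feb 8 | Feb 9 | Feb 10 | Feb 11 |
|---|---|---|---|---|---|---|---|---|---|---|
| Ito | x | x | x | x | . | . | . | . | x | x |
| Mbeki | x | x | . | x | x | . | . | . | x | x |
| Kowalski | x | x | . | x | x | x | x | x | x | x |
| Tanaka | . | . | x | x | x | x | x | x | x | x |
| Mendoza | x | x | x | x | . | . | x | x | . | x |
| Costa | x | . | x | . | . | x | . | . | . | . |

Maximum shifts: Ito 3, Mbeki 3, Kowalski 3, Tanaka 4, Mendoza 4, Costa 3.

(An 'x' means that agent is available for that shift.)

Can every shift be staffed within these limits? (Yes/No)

One valid schedule: Feb 2→Mendoza+Costa, Feb 3→Ito, Feb 4→Ito+Tanaka, Feb 5→Mbeki+Mendoza, Feb 6→Mbeki+Kowalski, Feb 7→Kowalski+Tanaka, Feb 8→Kowalski, Feb 9→Tanaka, Feb 10→Mbeki+Tanaka, Feb 11→Ito.
Loads: Ito 3/3, Mbeki 3/3, Kowalski 3/3, Tanaka 4/4, Mendoza 2/4, Costa 1/3 — all within limits.

Yes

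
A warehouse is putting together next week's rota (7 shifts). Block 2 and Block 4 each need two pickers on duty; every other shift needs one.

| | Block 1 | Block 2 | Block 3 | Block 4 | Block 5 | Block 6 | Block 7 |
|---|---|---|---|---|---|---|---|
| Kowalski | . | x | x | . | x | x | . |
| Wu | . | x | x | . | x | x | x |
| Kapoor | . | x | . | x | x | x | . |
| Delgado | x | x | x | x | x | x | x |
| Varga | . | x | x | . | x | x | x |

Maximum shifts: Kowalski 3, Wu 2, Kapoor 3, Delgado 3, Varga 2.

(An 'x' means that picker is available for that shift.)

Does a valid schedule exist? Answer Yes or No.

Yes

Block 1 can only be covered by Delgado, so that assignment is forced.
Block 4 can only be covered by Kapoor and Delgado, so that assignment is forced.
One valid schedule: Block 1→Delgado, Block 2→Wu+Kapoor, Block 3→Kowalski, Block 4→Kapoor+Delgado, Block 5→Kowalski, Block 6→Kowalski, Block 7→Wu.
Loads: Kowalski 3/3, Wu 2/2, Kapoor 2/3, Delgado 2/3, Varga 0/2 — all within limits.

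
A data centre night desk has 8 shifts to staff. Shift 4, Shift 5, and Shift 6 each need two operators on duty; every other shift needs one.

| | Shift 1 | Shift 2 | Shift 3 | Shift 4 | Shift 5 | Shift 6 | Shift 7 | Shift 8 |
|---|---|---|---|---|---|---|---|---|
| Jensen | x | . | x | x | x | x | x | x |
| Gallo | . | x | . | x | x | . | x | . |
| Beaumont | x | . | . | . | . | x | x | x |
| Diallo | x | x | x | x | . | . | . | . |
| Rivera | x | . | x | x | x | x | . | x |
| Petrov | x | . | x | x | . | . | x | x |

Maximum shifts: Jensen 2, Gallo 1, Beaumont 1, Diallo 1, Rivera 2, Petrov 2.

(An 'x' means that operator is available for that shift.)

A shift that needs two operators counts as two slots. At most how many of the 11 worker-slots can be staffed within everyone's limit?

Total capacity across all operators is 2+1+1+1+2+2 = 9, and 11 slots are needed, so at most 9 can be filled.
An assignment achieving 9: Shift 1→Petrov, Shift 2→Gallo, Shift 3→Diallo, Shift 5→Jensen+Rivera, Shift 6→Jensen+Beaumont, Shift 7→Petrov, Shift 8→Rivera.
Loads: Jensen 2/2, Gallo 1/1, Beaumont 1/1, Diallo 1/1, Rivera 2/2, Petrov 2/2.

9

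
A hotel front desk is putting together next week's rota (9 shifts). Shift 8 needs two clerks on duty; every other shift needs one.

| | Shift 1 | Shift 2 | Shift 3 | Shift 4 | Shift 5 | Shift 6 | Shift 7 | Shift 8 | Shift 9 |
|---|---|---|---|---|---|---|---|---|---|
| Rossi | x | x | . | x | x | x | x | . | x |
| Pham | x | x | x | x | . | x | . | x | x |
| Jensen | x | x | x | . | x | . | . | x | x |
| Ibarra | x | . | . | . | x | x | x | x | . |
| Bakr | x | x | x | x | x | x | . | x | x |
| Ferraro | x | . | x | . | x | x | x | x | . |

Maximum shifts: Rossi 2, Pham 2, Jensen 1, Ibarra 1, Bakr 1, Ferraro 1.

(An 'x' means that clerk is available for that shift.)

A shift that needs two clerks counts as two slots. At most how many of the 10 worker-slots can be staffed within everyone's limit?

8

Total capacity across all clerks is 2+2+1+1+1+1 = 8, and 10 slots are needed, so at most 8 can be filled.
An assignment achieving 8: Shift 2→Pham, Shift 3→Pham, Shift 4→Rossi, Shift 5→Ibarra, Shift 6→Bakr, Shift 7→Rossi, Shift 8→Ferraro, Shift 9→Jensen.
Loads: Rossi 2/2, Pham 2/2, Jensen 1/1, Ibarra 1/1, Bakr 1/1, Ferraro 1/1.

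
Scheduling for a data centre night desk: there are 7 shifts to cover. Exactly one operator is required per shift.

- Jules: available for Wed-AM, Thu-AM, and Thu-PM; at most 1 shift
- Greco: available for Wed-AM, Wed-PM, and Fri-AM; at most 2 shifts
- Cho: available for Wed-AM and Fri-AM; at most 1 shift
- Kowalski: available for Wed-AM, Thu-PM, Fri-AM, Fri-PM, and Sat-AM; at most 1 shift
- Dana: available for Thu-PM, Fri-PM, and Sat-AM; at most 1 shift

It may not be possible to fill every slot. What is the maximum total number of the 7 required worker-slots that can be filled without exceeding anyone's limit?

6

Total capacity across all operators is 1+2+1+1+1 = 6, and 7 slots are needed, so at most 6 can be filled.
An assignment achieving 6: Wed-AM→Cho, Wed-PM→Greco, Thu-AM→Jules, Fri-AM→Greco, Fri-PM→Kowalski, Sat-AM→Dana.
Loads: Jules 1/1, Greco 2/2, Cho 1/1, Kowalski 1/1, Dana 1/1.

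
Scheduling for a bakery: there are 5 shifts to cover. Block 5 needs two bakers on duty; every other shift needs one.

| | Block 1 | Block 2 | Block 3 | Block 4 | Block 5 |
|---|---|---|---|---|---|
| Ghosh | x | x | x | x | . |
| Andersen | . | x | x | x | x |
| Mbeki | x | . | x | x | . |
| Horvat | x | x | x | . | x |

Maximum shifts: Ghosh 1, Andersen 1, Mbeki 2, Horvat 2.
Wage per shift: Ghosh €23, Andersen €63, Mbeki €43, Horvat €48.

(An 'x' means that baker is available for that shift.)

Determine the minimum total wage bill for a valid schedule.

€268

Block 5 can only be covered by Andersen and Horvat, so that assignment is forced.
Picking the cheapest available baker for each shift independently would cost €203, but that ignores the shift limits.
An optimal schedule: Block 1→Ghosh, Block 2→Horvat, Block 3→Mbeki, Block 4→Mbeki, Block 5→Andersen+Horvat.
Total: 23 + 48 + 43 + 43 + 63 + 48 = €268.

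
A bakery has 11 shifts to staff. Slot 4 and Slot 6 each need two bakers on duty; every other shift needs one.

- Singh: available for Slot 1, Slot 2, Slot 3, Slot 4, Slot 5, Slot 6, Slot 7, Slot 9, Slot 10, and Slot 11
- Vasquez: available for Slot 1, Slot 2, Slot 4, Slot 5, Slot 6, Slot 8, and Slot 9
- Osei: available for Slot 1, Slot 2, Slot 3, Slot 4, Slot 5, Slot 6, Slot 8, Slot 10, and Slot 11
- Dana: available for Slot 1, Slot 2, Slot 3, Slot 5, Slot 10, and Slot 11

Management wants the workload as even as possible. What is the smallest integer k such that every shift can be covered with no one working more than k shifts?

With 4 bakers and 13 worker-slots to fill, someone must work at least ⌈13/4⌉ = 4 shifts, so k ≥ 4.
k = 4 works: Slot 1→Vasquez, Slot 2→Osei, Slot 3→Singh, Slot 4→Singh+Vasquez, Slot 5→Dana, Slot 6→Vasquez+Osei, Slot 7→Singh, Slot 8→Vasquez, Slot 9→Singh, Slot 10→Osei, Slot 11→Osei.
Loads: Singh 4, Vasquez 4, Osei 4, Dana 1 — all ≤ 4.

4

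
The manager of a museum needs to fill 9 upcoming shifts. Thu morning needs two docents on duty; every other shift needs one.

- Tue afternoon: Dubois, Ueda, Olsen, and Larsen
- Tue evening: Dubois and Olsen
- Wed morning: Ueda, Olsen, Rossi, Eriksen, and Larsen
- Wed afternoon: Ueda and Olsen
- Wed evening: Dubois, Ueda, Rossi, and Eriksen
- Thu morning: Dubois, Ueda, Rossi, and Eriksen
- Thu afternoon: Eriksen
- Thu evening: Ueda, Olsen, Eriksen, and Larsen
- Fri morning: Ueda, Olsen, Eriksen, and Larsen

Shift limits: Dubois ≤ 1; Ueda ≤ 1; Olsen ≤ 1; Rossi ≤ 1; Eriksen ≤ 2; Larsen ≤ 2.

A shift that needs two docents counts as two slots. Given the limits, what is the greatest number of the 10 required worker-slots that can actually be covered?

8

Total capacity across all docents is 1+1+1+1+2+2 = 8, and 10 slots are needed, so at most 8 can be filled.
An assignment achieving 8: Tue afternoon→Olsen, Tue evening→Dubois, Wed afternoon→Ueda, Wed evening→Rossi, Thu morning→Eriksen, Thu afternoon→Eriksen, Thu evening→Larsen, Fri morning→Larsen.
Loads: Dubois 1/1, Ueda 1/1, Olsen 1/1, Rossi 1/1, Eriksen 2/2, Larsen 2/2.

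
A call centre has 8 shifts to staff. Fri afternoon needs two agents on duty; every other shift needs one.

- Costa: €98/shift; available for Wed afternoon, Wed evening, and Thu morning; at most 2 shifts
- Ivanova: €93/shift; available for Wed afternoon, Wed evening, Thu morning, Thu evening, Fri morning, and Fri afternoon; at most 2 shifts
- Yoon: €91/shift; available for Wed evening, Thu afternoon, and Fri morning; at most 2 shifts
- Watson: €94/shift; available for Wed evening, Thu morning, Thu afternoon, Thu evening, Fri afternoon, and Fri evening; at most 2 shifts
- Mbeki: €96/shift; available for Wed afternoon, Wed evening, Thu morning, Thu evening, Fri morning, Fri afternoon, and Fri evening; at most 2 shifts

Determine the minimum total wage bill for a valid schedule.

€846

Picking the cheapest available agent for each shift independently would cost €833, but that ignores the shift limits.
An optimal schedule: Wed afternoon→Ivanova, Wed evening→Costa, Thu morning→Mbeki, Thu afternoon→Yoon, Thu evening→Ivanova, Fri morning→Yoon, Fri afternoon→Watson+Mbeki, Fri evening→Watson.
Total: 93 + 98 + 96 + 91 + 93 + 91 + 94 + 96 + 94 = €846.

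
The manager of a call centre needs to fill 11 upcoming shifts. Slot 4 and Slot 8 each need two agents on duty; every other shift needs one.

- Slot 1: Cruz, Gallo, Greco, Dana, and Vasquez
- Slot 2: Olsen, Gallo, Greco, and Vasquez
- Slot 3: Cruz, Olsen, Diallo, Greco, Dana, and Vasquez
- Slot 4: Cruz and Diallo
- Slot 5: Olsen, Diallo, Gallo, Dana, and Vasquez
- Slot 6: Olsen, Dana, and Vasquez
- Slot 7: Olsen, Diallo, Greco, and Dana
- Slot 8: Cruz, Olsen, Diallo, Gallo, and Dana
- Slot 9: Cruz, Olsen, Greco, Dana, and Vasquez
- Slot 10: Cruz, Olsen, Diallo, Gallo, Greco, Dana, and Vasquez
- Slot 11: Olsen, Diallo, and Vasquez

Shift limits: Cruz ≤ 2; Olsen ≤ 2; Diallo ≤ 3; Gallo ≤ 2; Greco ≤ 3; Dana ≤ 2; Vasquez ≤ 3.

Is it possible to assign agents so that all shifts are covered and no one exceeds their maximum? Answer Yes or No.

Yes

Slot 4 can only be covered by Cruz and Diallo, so that assignment is forced.
One valid schedule: Slot 1→Cruz, Slot 2→Gallo, Slot 3→Greco, Slot 4→Cruz+Diallo, Slot 5→Diallo, Slot 6→Olsen, Slot 7→Diallo, Slot 8→Gallo+Dana, Slot 9→Greco, Slot 10→Greco, Slot 11→Olsen.
Loads: Cruz 2/2, Olsen 2/2, Diallo 3/3, Gallo 2/2, Greco 3/3, Dana 1/2, Vasquez 0/3 — all within limits.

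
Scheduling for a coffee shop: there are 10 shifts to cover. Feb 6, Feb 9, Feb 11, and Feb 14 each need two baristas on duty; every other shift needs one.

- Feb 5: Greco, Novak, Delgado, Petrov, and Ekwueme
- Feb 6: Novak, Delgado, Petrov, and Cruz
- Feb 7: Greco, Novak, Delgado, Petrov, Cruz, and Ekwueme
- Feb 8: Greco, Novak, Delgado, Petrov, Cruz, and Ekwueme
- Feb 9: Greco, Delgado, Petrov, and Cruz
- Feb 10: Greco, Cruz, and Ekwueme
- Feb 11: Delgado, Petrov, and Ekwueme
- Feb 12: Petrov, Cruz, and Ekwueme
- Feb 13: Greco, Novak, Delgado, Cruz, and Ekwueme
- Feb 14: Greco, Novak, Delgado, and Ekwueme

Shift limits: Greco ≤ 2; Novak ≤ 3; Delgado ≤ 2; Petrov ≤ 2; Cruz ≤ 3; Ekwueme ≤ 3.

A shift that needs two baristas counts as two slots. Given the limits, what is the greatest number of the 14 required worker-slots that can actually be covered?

14

Total capacity across all baristas is 2+3+2+2+3+3 = 15, and 14 slots are needed, so at most 14 can be filled.
An assignment achieving 14: Feb 5→Novak, Feb 6→Novak+Delgado, Feb 7→Cruz, Feb 8→Ekwueme, Feb 9→Greco+Cruz, Feb 10→Greco, Feb 11→Delgado+Petrov, Feb 12→Petrov, Feb 13→Cruz, Feb 14→Novak+Ekwueme.
Loads: Greco 2/2, Novak 3/3, Delgado 2/2, Petrov 2/2, Cruz 3/3, Ekwueme 2/3.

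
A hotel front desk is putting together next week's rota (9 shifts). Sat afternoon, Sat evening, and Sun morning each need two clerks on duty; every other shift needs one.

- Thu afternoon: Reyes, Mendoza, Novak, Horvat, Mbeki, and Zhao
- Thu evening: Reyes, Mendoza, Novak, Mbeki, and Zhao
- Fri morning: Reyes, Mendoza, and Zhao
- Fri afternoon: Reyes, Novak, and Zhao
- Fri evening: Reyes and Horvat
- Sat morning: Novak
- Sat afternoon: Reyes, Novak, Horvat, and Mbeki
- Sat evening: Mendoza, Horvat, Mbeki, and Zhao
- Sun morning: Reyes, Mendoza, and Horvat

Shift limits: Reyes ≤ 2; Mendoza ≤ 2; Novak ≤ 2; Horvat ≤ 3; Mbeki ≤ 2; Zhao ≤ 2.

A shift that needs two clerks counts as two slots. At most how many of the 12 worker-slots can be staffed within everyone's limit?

12

Total capacity across all clerks is 2+2+2+3+2+2 = 13, and 12 slots are needed, so at most 12 can be filled.
An assignment achieving 12: Thu afternoon→Zhao, Thu evening→Mbeki, Fri morning→Reyes, Fri afternoon→Novak, Fri evening→Reyes, Sat morning→Novak, Sat afternoon→Horvat+Mbeki, Sat evening→Mendoza+Horvat, Sun morning→Mendoza+Horvat.
Loads: Reyes 2/2, Mendoza 2/2, Novak 2/2, Horvat 3/3, Mbeki 2/2, Zhao 1/2.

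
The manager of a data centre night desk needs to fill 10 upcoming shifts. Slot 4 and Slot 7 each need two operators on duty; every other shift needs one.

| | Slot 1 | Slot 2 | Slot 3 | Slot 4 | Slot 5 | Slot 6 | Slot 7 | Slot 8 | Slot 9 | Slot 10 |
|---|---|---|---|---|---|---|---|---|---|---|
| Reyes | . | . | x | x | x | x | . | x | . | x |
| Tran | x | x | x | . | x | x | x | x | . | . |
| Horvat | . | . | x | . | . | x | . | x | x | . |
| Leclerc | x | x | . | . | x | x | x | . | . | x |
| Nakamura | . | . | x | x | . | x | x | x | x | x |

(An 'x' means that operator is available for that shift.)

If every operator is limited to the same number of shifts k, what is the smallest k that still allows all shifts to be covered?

3

With 5 operators and 12 worker-slots to fill, someone must work at least ⌈12/5⌉ = 3 shifts, so k ≥ 3.
k = 3 works: Slot 1→Tran, Slot 2→Tran, Slot 3→Horvat, Slot 4→Reyes+Nakamura, Slot 5→Reyes, Slot 6→Leclerc, Slot 7→Tran+Leclerc, Slot 8→Horvat, Slot 9→Horvat, Slot 10→Reyes.
Loads: Reyes 3, Tran 3, Horvat 3, Leclerc 2, Nakamura 1 — all ≤ 3.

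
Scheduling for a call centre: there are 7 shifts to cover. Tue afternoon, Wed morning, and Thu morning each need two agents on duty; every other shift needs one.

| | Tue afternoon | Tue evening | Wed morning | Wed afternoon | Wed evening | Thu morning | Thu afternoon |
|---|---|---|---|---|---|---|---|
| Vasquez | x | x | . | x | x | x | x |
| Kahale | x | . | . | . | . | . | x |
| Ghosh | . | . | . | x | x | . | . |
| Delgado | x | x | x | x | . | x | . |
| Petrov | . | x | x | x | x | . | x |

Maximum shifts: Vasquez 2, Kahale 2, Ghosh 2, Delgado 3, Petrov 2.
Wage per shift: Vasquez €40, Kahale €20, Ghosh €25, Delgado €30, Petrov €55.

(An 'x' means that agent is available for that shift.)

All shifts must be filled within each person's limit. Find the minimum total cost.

€315

Wed morning can only be covered by Delgado and Petrov, so that assignment is forced.
Thu morning can only be covered by Vasquez and Delgado, so that assignment is forced.
Picking the cheapest available agent for each shift independently would cost €305, but that ignores the shift limits.
An optimal schedule: Tue afternoon→Vasquez+Kahale, Tue evening→Delgado, Wed morning→Delgado+Petrov, Wed afternoon→Ghosh, Wed evening→Ghosh, Thu morning→Vasquez+Delgado, Thu afternoon→Kahale.
Total: 40 + 20 + 30 + 30 + 55 + 25 + 25 + 40 + 30 + 20 = €315.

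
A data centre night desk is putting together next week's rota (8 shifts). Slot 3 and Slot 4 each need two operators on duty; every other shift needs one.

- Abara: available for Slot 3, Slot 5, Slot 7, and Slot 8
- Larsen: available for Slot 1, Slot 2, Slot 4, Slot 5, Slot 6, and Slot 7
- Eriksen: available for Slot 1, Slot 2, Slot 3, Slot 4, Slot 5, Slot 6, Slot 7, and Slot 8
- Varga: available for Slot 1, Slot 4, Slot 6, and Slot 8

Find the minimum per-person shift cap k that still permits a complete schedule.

With 4 operators and 10 worker-slots to fill, someone must work at least ⌈10/4⌉ = 3 shifts, so k ≥ 3.
k = 3 works: Slot 1→Larsen, Slot 2→Larsen, Slot 3→Abara+Eriksen, Slot 4→Larsen+Eriksen, Slot 5→Abara, Slot 6→Eriksen, Slot 7→Abara, Slot 8→Varga.
Loads: Abara 3, Larsen 3, Eriksen 3, Varga 1 — all ≤ 3.

3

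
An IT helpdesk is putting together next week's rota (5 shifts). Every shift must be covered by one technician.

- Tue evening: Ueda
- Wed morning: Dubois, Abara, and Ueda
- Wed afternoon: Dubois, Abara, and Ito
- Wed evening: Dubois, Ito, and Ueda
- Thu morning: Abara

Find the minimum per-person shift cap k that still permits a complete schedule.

With 4 technicians and 5 worker-slots to fill, someone must work at least ⌈5/4⌉ = 2 shifts, so k ≥ 2.
k = 2 works: Tue evening→Ueda, Wed morning→Dubois, Wed afternoon→Dubois, Wed evening→Ito, Thu morning→Abara.
Loads: Dubois 2, Abara 1, Ito 1, Ueda 1 — all ≤ 2.

2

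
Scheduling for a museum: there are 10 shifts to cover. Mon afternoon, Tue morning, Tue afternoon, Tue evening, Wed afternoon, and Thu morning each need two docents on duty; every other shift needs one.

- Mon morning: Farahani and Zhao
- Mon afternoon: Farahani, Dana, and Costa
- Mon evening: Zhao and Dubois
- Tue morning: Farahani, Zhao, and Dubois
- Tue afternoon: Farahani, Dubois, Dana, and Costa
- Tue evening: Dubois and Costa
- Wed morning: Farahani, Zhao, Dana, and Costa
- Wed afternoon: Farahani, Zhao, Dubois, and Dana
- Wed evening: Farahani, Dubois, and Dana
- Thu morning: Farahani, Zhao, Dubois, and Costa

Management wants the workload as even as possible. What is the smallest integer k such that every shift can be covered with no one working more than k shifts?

With 5 docents and 16 worker-slots to fill, someone must work at least ⌈16/5⌉ = 4 shifts, so k ≥ 4.
k = 4 works: Mon morning→Farahani, Mon afternoon→Farahani+Dana, Mon evening→Zhao, Tue morning→Farahani+Zhao, Tue afternoon→Dubois+Dana, Tue evening→Dubois+Costa, Wed morning→Zhao, Wed afternoon→Zhao+Dubois, Wed evening→Farahani, Thu morning→Dubois+Costa.
Loads: Farahani 4, Zhao 4, Dubois 4, Dana 2, Costa 2 — all ≤ 4.

4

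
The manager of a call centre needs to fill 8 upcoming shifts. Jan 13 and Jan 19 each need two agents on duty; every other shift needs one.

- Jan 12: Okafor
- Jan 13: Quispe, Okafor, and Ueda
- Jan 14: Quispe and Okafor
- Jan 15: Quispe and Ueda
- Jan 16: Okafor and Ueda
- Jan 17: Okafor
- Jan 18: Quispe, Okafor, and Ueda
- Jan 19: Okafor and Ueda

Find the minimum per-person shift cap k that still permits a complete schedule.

4

With 3 agents and 10 worker-slots to fill, someone must work at least ⌈10/3⌉ = 4 shifts, so k ≥ 4.
k = 4 works: Jan 12→Okafor, Jan 13→Quispe+Ueda, Jan 14→Quispe, Jan 15→Quispe, Jan 16→Okafor, Jan 17→Okafor, Jan 18→Quispe, Jan 19→Okafor+Ueda.
Loads: Quispe 4, Okafor 4, Ueda 2 — all ≤ 4.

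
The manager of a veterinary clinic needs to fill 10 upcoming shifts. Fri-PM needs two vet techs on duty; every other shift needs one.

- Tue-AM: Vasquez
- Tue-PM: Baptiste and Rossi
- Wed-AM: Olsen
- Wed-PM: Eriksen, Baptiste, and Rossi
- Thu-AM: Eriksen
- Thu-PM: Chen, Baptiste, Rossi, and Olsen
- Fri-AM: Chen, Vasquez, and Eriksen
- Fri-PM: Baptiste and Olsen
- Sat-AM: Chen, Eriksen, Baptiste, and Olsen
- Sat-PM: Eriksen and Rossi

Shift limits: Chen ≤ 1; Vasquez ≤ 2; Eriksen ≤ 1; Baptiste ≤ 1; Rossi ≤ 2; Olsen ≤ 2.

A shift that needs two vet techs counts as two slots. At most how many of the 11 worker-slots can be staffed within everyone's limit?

Total capacity across all vet techs is 1+2+1+1+2+2 = 9, and 11 slots are needed, so at most 9 can be filled.
An assignment achieving 9: Tue-AM→Vasquez, Tue-PM→Baptiste, Wed-AM→Olsen, Wed-PM→Rossi, Thu-AM→Eriksen, Thu-PM→Chen, Fri-AM→Vasquez, Fri-PM→Olsen, Sat-PM→Rossi.
Loads: Chen 1/1, Vasquez 2/2, Eriksen 1/1, Baptiste 1/1, Rossi 2/2, Olsen 2/2.

9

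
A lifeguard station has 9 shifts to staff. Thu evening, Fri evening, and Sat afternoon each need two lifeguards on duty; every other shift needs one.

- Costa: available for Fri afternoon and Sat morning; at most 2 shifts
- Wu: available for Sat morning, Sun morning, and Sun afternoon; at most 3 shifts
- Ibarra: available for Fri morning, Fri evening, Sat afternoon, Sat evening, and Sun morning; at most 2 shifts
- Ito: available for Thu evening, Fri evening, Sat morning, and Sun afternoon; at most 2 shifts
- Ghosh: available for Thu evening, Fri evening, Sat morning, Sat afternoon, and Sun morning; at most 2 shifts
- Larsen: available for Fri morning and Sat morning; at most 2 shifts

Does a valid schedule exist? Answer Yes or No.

Total capacity is 13 and 12 slots are needed, so capacity alone doesn't rule it out.
Shifts {Thu evening, Fri evening, Sat afternoon, Sat evening} need 7 worker-slots in total, but the lifeguards available for any of those shifts (Ibarra, Ito, and Ghosh) can supply at most 6 among them. So no valid schedule exists.

No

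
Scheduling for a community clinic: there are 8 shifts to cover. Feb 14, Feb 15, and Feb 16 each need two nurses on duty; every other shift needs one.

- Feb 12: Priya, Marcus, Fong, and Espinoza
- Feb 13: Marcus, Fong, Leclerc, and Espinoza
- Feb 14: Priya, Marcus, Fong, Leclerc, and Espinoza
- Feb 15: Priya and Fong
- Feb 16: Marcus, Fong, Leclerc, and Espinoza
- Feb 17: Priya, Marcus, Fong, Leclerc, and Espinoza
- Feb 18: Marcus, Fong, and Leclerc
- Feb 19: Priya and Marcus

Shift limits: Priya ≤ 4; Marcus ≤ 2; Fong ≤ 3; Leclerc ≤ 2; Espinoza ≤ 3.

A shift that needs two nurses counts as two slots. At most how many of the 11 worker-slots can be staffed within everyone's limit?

11

Total capacity across all nurses is 4+2+3+2+3 = 14, and 11 slots are needed, so at most 11 can be filled.
An assignment achieving 11: Feb 12→Priya, Feb 13→Marcus, Feb 14→Priya+Fong, Feb 15→Priya+Fong, Feb 16→Fong+Leclerc, Feb 17→Leclerc, Feb 18→Marcus, Feb 19→Priya.
Loads: Priya 4/4, Marcus 2/2, Fong 3/3, Leclerc 2/2, Espinoza 0/3.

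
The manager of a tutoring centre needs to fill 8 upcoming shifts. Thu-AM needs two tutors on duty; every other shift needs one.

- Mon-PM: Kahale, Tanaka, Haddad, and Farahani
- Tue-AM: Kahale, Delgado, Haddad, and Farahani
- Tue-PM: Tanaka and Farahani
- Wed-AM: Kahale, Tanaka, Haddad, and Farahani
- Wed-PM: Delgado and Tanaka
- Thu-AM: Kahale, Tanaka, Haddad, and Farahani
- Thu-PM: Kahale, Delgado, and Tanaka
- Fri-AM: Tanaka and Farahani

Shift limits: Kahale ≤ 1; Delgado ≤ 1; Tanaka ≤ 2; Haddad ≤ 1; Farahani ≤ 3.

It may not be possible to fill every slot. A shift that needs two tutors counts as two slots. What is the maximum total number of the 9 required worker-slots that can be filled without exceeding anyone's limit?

Total capacity across all tutors is 1+1+2+1+3 = 8, and 9 slots are needed, so at most 8 can be filled.
An assignment achieving 8: Mon-PM→Haddad, Tue-AM→Farahani, Tue-PM→Tanaka, Wed-AM→Farahani, Wed-PM→Delgado, Thu-AM→Farahani, Thu-PM→Kahale, Fri-AM→Tanaka.
Loads: Kahale 1/1, Delgado 1/1, Tanaka 2/2, Haddad 1/1, Farahani 3/3.

8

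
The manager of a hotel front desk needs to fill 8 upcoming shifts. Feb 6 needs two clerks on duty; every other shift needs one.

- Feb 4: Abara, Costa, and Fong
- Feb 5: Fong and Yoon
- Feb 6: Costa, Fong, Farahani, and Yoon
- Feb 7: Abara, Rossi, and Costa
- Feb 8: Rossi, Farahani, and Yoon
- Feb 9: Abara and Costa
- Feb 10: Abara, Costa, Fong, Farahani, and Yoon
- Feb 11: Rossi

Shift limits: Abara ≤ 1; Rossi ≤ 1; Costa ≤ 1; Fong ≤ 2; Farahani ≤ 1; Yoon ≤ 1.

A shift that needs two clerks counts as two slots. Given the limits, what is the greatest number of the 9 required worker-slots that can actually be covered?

7

Total capacity across all clerks is 1+1+1+2+1+1 = 7, and 9 slots are needed, so at most 7 can be filled.
An assignment achieving 7: Feb 4→Costa, Feb 5→Fong, Feb 6→Fong+Yoon, Feb 8→Farahani, Feb 9→Abara, Feb 11→Rossi.
Loads: Abara 1/1, Rossi 1/1, Costa 1/1, Fong 2/2, Farahani 1/1, Yoon 1/1.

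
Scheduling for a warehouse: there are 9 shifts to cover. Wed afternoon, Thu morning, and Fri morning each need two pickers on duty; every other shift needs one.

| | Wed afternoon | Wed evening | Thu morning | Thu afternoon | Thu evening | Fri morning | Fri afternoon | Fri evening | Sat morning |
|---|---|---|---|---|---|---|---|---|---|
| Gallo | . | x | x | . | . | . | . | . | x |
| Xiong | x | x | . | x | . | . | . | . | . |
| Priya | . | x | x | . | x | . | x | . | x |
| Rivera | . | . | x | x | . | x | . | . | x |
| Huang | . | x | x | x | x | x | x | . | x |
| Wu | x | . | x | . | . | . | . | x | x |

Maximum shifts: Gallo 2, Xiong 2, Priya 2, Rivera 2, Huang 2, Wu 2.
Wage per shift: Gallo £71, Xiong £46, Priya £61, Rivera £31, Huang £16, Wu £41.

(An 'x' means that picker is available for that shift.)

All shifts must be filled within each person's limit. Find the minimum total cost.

£532

Wed afternoon can only be covered by Xiong and Wu, so that assignment is forced.
Fri morning can only be covered by Rivera and Huang, so that assignment is forced.
Fri evening can only be covered by Wu, so that assignment is forced.
Picking the cheapest available picker for each shift independently would cost £302, but that ignores the shift limits.
An optimal schedule: Wed afternoon→Xiong+Wu, Wed evening→Gallo, Thu morning→Rivera+Huang, Thu afternoon→Xiong, Thu evening→Priya, Fri morning→Rivera+Huang, Fri afternoon→Priya, Fri evening→Wu, Sat morning→Gallo.
Total: 46 + 41 + 71 + 31 + 16 + 46 + 61 + 31 + 16 + 61 + 41 + 71 = £532.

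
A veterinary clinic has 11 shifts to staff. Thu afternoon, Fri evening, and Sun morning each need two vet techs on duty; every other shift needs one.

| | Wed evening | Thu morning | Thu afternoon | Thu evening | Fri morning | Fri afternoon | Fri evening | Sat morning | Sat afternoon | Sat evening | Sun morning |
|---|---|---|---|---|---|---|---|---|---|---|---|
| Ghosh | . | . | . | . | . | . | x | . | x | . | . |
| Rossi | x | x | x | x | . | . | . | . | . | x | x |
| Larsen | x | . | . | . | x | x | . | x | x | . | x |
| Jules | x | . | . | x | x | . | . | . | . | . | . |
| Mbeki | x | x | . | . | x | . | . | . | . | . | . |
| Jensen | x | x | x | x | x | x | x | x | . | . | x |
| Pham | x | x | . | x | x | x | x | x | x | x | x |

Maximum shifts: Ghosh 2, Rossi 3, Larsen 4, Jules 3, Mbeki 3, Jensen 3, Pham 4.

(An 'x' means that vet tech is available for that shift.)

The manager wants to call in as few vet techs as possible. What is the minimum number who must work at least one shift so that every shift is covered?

14 slots to fill and no one can take more than 4, so at least ⌈14/4⌉ = 4 vet techs are needed.
Rossi, Larsen, Jensen, and Pham alone can cover everything: Wed evening→Pham, Thu morning→Rossi, Thu afternoon→Rossi+Jensen, Thu evening→Jensen, Fri morning→Larsen, Fri afternoon→Larsen, Fri evening→Jensen+Pham, Sat morning→Pham, Sat afternoon→Larsen, Sat evening→Rossi, Sun morning→Larsen+Pham.

4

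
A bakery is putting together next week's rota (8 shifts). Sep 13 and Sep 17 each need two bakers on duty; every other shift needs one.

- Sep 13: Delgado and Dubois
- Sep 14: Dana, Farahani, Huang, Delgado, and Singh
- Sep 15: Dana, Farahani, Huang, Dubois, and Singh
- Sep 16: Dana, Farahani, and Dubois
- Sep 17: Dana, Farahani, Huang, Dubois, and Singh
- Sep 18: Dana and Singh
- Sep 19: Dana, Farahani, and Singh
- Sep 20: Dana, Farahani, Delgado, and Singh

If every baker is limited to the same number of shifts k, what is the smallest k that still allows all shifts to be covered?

With 6 bakers and 10 worker-slots to fill, someone must work at least ⌈10/6⌉ = 2 shifts, so k ≥ 2.
k = 2 works: Sep 13→Delgado+Dubois, Sep 14→Huang, Sep 15→Huang, Sep 16→Dana, Sep 17→Dubois+Singh, Sep 18→Dana, Sep 19→Farahani, Sep 20→Farahani.
Loads: Dana 2, Farahani 2, Huang 2, Delgado 1, Dubois 2, Singh 1 — all ≤ 2.

2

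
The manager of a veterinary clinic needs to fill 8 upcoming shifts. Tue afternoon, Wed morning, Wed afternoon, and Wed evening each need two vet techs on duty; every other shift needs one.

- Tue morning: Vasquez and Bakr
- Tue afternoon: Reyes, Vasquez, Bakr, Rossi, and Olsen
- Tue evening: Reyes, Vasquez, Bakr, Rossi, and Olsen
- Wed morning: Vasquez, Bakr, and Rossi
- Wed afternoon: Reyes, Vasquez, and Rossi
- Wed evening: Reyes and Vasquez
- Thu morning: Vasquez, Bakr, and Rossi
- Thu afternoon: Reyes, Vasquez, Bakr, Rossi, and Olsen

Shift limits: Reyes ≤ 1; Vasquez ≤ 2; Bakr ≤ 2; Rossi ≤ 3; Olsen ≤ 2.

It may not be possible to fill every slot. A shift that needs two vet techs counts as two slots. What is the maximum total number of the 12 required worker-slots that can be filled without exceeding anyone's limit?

Total capacity across all vet techs is 1+2+2+3+2 = 10, and 12 slots are needed, so at most 10 can be filled.
An assignment achieving 10: Tue morning→Vasquez, Tue afternoon→Rossi+Olsen, Tue evening→Olsen, Wed morning→Bakr+Rossi, Wed afternoon→Rossi, Wed evening→Reyes+Vasquez, Thu morning→Bakr.
Loads: Reyes 1/1, Vasquez 2/2, Bakr 2/2, Rossi 3/3, Olsen 2/2.

10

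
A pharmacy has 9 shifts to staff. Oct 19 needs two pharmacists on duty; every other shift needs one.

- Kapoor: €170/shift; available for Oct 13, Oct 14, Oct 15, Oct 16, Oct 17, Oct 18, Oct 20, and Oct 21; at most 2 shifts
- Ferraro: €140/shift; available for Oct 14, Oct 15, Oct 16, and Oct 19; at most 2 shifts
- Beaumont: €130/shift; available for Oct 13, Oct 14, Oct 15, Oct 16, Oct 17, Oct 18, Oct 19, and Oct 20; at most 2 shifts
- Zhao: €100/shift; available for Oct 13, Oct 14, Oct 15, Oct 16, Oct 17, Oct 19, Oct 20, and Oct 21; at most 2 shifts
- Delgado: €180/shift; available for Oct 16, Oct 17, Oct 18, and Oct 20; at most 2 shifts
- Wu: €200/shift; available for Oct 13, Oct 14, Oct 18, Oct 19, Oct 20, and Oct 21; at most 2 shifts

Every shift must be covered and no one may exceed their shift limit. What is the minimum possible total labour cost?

Picking the cheapest available pharmacist for each shift independently would cost €1060, but that ignores the shift limits.
An optimal schedule: Oct 13→Zhao, Oct 14→Ferraro, Oct 15→Beaumont, Oct 16→Delgado, Oct 17→Kapoor, Oct 18→Kapoor, Oct 19→Beaumont+Ferraro, Oct 20→Delgado, Oct 21→Zhao.
Total: 100 + 140 + 130 + 180 + 170 + 170 + 130 + 140 + 180 + 100 = €1440.

€1440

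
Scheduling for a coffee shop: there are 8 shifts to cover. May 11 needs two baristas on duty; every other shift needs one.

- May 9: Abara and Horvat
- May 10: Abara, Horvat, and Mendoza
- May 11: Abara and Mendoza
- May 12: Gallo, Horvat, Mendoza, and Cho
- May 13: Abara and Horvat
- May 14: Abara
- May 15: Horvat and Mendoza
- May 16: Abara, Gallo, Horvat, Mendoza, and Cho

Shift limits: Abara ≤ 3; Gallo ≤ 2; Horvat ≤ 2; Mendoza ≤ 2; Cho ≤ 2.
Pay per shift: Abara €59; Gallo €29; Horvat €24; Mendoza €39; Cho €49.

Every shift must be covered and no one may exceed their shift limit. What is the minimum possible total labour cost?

May 11 can only be covered by Abara and Mendoza, so that assignment is forced.
May 14 can only be covered by Abara, so that assignment is forced.
Picking the cheapest available barista for each shift independently would cost €301, but that ignores the shift limits.
An optimal schedule: May 9→Abara, May 10→Mendoza, May 11→Abara+Mendoza, May 12→Gallo, May 13→Horvat, May 14→Abara, May 15→Horvat, May 16→Gallo.
Total: 59 + 39 + 59 + 39 + 29 + 24 + 59 + 24 + 29 = €361.

€361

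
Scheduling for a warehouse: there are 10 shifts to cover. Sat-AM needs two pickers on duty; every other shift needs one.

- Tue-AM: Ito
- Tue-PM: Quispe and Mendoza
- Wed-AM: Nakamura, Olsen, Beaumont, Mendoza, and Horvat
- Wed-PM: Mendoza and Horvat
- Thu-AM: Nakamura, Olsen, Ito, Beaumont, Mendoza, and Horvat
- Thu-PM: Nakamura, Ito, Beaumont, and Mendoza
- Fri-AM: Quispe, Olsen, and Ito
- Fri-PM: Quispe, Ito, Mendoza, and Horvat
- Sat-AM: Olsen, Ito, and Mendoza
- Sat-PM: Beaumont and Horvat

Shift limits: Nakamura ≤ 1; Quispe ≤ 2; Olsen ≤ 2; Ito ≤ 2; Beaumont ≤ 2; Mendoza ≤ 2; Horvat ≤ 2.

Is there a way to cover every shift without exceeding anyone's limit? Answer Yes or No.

Yes

Tue-AM can only be covered by Ito, so that assignment is forced.
One valid schedule: Tue-AM→Ito, Tue-PM→Quispe, Wed-AM→Olsen, Wed-PM→Mendoza, Thu-AM→Beaumont, Thu-PM→Nakamura, Fri-AM→Quispe, Fri-PM→Mendoza, Sat-AM→Olsen+Ito, Sat-PM→Beaumont.
Loads: Nakamura 1/1, Quispe 2/2, Olsen 2/2, Ito 2/2, Beaumont 2/2, Mendoza 2/2, Horvat 0/2 — all within limits.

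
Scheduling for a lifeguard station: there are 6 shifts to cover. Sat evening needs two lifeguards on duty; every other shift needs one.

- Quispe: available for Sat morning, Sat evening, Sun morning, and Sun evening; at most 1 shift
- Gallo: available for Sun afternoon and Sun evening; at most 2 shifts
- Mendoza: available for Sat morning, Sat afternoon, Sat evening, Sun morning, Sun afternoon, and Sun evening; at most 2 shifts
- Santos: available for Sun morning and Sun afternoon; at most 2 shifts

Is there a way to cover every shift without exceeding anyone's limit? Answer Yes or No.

Total capacity is 7 and 7 slots are needed, so capacity alone doesn't rule it out.
Shifts {Sat morning, Sat afternoon, Sat evening} need 4 worker-slots in total, but the lifeguards available for any of those shifts (Quispe and Mendoza) can supply at most 3 among them. So no valid schedule exists.

No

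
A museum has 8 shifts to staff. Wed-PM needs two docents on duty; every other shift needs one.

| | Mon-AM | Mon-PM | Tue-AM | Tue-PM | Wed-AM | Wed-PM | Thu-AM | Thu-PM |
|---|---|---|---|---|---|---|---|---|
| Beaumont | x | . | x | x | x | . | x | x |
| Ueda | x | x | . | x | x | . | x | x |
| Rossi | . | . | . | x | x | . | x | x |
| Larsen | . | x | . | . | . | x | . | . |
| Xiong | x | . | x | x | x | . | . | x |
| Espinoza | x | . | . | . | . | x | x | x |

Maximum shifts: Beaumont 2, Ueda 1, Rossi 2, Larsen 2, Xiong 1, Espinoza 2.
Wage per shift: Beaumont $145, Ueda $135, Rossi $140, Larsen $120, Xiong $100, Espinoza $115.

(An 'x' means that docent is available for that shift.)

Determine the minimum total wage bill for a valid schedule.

$1130

Wed-PM can only be covered by Larsen and Espinoza, so that assignment is forced.
Picking the cheapest available docent for each shift independently would cost $970, but that ignores the shift limits.
An optimal schedule: Mon-AM→Espinoza, Mon-PM→Larsen, Tue-AM→Xiong, Tue-PM→Ueda, Wed-AM→Rossi, Wed-PM→Espinoza+Larsen, Thu-AM→Rossi, Thu-PM→Beaumont.
Total: 115 + 120 + 100 + 135 + 140 + 115 + 120 + 140 + 145 = $1130.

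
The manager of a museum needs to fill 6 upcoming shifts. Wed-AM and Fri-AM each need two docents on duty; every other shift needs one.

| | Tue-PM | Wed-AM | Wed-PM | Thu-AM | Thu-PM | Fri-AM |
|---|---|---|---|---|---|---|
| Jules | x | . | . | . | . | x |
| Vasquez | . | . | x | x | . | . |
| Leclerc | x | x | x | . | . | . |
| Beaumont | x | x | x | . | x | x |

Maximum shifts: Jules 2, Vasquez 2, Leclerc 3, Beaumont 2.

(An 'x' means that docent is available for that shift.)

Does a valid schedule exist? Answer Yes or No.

Total capacity is 9 and 8 slots are needed, so capacity alone doesn't rule it out.
Shifts {Wed-AM, Thu-PM, Fri-AM} need 5 worker-slots in total, but the docents available for any of those shifts (Jules, Leclerc, and Beaumont) can supply at most 4 among them. So no valid schedule exists.

No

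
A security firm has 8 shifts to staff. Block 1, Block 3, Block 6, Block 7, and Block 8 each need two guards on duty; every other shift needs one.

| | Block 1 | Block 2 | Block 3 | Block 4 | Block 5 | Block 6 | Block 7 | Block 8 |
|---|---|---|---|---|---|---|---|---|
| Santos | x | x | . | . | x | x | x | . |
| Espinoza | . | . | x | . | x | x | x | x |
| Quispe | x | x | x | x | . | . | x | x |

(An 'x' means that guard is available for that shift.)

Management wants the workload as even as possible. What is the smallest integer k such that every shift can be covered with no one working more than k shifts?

5

With 3 guards and 13 worker-slots to fill, someone must work at least ⌈13/3⌉ = 5 shifts, so k ≥ 5.
k = 5 works: Block 1→Santos+Quispe, Block 2→Santos, Block 3→Espinoza+Quispe, Block 4→Quispe, Block 5→Santos, Block 6→Santos+Espinoza, Block 7→Santos+Espinoza, Block 8→Espinoza+Quispe.
Loads: Santos 5, Espinoza 4, Quispe 4 — all ≤ 5.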